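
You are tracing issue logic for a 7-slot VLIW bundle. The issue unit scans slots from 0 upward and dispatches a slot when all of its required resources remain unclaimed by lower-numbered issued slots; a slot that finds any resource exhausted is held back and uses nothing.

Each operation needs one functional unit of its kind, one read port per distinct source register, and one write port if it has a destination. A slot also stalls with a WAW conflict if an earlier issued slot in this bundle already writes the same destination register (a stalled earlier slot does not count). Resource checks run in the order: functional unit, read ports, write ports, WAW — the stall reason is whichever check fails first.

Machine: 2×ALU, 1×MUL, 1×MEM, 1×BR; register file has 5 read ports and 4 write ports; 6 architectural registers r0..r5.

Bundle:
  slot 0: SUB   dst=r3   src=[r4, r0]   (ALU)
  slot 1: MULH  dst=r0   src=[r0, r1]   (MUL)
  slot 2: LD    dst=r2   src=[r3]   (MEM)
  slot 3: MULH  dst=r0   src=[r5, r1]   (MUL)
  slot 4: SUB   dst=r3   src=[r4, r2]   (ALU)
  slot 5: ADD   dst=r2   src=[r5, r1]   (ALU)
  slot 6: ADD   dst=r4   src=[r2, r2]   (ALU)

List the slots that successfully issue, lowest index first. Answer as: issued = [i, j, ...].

(0) want 1×ALU +2rd +1wr — yes → AL1|MU1|ME1|BR1|rd3|wr3
(1) want 1×MUL +2rd +1wr — yes → AL1|MU0|ME1|BR1|rd1|wr2
(2) want 1×MEM +1rd +1wr — yes → AL1|MU0|ME0|BR1|rd0|wr1
(3) want 1×MUL +2rd +1wr — FU → AL1|MU0|ME0|BR1|rd0|wr1
(4) want 1×ALU +2rd +1wr — RD_PORT → AL1|MU0|ME0|BR1|rd0|wr1
(5) want 1×ALU +2rd +1wr — RD_PORT → AL1|MU0|ME0|BR1|rd0|wr1
(6) want 1×ALU +1rd +1wr — RD_PORT → AL1|MU0|ME0|BR1|rd0|wr1

issued = [0, 1, 2]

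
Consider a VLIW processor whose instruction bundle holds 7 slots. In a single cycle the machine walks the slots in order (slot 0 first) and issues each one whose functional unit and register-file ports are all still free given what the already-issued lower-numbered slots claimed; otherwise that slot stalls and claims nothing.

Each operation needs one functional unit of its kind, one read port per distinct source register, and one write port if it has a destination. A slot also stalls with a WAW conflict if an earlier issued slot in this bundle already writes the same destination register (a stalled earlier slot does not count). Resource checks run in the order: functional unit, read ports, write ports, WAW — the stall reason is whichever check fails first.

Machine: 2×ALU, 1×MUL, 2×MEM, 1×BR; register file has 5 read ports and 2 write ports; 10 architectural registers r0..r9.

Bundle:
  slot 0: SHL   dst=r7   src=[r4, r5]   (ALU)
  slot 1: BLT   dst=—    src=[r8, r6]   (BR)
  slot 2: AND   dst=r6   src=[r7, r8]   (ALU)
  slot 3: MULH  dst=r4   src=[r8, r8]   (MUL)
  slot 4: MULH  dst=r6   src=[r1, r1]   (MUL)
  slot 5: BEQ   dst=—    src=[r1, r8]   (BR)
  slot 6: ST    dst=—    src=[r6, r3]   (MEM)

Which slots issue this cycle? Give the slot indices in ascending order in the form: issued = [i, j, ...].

issued = [0, 1, 3]

(0) want 1×ALU +2rd +1wr — yes → AL1|MU1|ME2|BR1|rd3|wr1
(1) want 1×BR +2rd +0wr — yes → AL1|MU1|ME2|BR0|rd1|wr1
(2) want 1×ALU +2rd +1wr — RD_PORT → AL1|MU1|ME2|BR0|rd1|wr1
(3) want 1×MUL +1rd +1wr — yes → AL1|MU0|ME2|BR0|rd0|wr0
(4) want 1×MUL +1rd +1wr — FU → AL1|MU0|ME2|BR0|rd0|wr0
(5) want 1×BR +2rd +0wr — FU → AL1|MU0|ME2|BR0|rd0|wr0
(6) want 1×MEM +2rd +0wr — RD_PORT → AL1|MU0|ME2|BR0|rd0|wr0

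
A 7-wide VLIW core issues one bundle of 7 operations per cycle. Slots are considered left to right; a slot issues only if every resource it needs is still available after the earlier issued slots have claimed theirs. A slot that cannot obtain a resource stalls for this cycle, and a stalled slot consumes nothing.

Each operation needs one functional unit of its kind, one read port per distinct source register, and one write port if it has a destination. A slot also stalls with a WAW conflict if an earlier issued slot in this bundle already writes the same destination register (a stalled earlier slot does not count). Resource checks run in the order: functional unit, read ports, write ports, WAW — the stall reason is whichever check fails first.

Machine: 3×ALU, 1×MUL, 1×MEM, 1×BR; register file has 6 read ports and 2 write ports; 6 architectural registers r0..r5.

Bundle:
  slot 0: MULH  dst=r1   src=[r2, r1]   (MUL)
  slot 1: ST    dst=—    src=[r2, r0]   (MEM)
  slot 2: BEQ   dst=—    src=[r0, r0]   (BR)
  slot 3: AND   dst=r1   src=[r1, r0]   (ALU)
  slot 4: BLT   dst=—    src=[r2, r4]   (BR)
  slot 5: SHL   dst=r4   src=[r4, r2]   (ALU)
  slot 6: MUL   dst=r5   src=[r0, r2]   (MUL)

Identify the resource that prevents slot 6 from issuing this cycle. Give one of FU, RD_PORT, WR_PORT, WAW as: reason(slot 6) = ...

reason(slot 6) = FU

#0 MUL src=r2,r1 dispatched  <A:3 Mu:0 Ld:1 B:1 rd:4 wr:1>
#1 MEM src=r2,r0 dispatched  <A:3 Mu:0 Ld:0 B:1 rd:2 wr:1>
#2 BR src=r0,r0 dispatched  <A:3 Mu:0 Ld:0 B:0 rd:1 wr:1>
#3 ALU src=r1,r0 held:RD_PORT  <A:3 Mu:0 Ld:0 B:0 rd:1 wr:1>
#4 BR src=r2,r4 held:FU  <A:3 Mu:0 Ld:0 B:0 rd:1 wr:1>
#5 ALU src=r4,r2 held:RD_PORT  <A:3 Mu:0 Ld:0 B:0 rd:1 wr:1>
#6 MUL src=r0,r2 held:FU  <A:3 Mu:0 Ld:0 B:0 rd:1 wr:1>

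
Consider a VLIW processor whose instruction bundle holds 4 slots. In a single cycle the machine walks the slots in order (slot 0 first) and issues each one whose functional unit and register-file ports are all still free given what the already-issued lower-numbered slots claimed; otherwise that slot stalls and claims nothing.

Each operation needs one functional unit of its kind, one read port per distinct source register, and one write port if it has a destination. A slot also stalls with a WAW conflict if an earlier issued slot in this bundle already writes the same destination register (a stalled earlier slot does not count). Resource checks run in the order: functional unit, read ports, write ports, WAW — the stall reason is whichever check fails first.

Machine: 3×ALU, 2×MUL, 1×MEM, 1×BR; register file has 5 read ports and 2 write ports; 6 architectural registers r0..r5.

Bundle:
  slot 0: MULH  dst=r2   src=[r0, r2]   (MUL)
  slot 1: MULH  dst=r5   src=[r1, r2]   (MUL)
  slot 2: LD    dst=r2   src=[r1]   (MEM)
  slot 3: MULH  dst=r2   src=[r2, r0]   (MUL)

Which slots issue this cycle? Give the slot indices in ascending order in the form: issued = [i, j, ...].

issued = [0, 1]

  0. MUL→r2 ⇒ go  {3A/1Mu/1Ld/1B | 3r 1w}
  1. MUL→r5 ⇒ go  {3A/0Mu/1Ld/1B | 1r 0w}
  2. MEM→r2 ⇒ no(WR_PORT)  {3A/0Mu/1Ld/1B | 1r 0w}
  3. MUL→r2 ⇒ no(FU)  {3A/0Mu/1Ld/1B | 1r 0w}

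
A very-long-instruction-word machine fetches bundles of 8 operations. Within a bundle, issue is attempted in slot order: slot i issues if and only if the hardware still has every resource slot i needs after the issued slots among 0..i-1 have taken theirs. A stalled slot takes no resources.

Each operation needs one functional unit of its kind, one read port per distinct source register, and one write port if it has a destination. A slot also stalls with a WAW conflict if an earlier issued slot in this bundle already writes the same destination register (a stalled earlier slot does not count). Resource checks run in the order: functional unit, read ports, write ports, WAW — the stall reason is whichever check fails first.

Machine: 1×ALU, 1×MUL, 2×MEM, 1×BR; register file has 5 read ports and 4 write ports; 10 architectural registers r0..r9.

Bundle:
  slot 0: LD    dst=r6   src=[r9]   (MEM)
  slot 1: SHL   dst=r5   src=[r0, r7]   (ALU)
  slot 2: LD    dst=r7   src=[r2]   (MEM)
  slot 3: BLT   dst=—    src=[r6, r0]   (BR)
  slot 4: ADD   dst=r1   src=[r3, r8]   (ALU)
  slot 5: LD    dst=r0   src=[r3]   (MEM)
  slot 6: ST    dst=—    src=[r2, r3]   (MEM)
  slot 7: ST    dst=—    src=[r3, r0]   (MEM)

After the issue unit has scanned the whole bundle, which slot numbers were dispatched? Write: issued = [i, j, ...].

(0) want 1×MEM +1rd +1wr — yes → AL1|MU1|ME1|BR1|rd4|wr3
(1) want 1×ALU +2rd +1wr — yes → AL0|MU1|ME1|BR1|rd2|wr2
(2) want 1×MEM +1rd +1wr — yes → AL0|MU1|ME0|BR1|rd1|wr1
(3) want 1×BR +2rd +0wr — RD_PORT → AL0|MU1|ME0|BR1|rd1|wr1
(4) want 1×ALU +2rd +1wr — FU → AL0|MU1|ME0|BR1|rd1|wr1
(5) want 1×MEM +1rd +1wr — FU → AL0|MU1|ME0|BR1|rd1|wr1
(6) want 1×MEM +2rd +0wr — FU → AL0|MU1|ME0|BR1|rd1|wr1
(7) want 1×MEM +2rd +0wr — FU → AL0|MU1|ME0|BR1|rd1|wr1

issued = [0, 1, 2]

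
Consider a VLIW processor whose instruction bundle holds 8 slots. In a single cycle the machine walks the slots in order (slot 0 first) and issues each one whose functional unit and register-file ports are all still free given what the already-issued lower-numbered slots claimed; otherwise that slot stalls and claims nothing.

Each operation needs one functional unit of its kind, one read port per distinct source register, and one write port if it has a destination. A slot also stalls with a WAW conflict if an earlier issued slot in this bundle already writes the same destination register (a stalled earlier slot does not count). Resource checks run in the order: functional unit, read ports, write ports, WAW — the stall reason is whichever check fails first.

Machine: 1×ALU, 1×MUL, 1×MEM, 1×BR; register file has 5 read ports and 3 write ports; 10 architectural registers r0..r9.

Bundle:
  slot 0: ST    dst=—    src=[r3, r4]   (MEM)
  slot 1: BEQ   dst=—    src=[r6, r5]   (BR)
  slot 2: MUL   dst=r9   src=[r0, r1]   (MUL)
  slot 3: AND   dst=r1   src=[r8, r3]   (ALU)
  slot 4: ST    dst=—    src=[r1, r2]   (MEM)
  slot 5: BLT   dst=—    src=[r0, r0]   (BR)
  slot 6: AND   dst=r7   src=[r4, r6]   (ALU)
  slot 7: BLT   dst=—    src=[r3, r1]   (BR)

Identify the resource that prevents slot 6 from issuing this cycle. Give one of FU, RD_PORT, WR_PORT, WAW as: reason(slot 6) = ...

[0] MEM needs rd=2 wr=0: ok; after: ALU=1 MUL=1 MEM=0 BR=1, R=3, W=3
[1] BR needs rd=2 wr=0: ok; after: ALU=1 MUL=1 MEM=0 BR=0, R=1, W=3
[2] MUL needs rd=2 wr=1: RD_PORT; after: ALU=1 MUL=1 MEM=0 BR=0, R=1, W=3
[3] ALU needs rd=2 wr=1: RD_PORT; after: ALU=1 MUL=1 MEM=0 BR=0, R=1, W=3
[4] MEM needs rd=2 wr=0: FU; after: ALU=1 MUL=1 MEM=0 BR=0, R=1, W=3
[5] BR needs rd=1 wr=0: FU; after: ALU=1 MUL=1 MEM=0 BR=0, R=1, W=3
[6] ALU needs rd=2 wr=1: RD_PORT; after: ALU=1 MUL=1 MEM=0 BR=0, R=1, W=3
[7] BR needs rd=2 wr=0: FU; after: ALU=1 MUL=1 MEM=0 BR=0, R=1, W=3

reason(slot 6) = RD_PORT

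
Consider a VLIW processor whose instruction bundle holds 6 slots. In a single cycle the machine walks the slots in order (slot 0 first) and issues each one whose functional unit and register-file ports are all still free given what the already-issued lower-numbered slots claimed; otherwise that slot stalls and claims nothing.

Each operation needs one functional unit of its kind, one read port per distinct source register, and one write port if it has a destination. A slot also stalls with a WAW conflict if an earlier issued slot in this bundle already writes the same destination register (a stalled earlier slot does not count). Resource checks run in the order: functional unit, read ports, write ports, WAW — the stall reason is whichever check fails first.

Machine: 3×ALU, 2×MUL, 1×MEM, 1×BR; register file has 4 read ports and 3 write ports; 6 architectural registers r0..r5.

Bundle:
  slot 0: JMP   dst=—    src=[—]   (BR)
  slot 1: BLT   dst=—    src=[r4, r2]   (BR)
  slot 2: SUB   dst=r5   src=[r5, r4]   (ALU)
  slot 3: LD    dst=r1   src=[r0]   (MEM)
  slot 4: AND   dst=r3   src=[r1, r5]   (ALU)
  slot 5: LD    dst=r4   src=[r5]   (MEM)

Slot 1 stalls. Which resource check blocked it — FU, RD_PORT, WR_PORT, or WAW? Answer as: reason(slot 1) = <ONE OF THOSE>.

slot 0 (BR): ISSUE — free A3,Mu2,Ld1,B0 rp4 wp3
slot 1 (BR): stall FU — free A3,Mu2,Ld1,B0 rp4 wp3
slot 2 (ALU): ISSUE — free A2,Mu2,Ld1,B0 rp2 wp2
slot 3 (MEM): ISSUE — free A2,Mu2,Ld0,B0 rp1 wp1
slot 4 (ALU): stall RD_PORT — free A2,Mu2,Ld0,B0 rp1 wp1
slot 5 (MEM): stall FU — free A2,Mu2,Ld0,B0 rp1 wp1

reason(slot 1) = FU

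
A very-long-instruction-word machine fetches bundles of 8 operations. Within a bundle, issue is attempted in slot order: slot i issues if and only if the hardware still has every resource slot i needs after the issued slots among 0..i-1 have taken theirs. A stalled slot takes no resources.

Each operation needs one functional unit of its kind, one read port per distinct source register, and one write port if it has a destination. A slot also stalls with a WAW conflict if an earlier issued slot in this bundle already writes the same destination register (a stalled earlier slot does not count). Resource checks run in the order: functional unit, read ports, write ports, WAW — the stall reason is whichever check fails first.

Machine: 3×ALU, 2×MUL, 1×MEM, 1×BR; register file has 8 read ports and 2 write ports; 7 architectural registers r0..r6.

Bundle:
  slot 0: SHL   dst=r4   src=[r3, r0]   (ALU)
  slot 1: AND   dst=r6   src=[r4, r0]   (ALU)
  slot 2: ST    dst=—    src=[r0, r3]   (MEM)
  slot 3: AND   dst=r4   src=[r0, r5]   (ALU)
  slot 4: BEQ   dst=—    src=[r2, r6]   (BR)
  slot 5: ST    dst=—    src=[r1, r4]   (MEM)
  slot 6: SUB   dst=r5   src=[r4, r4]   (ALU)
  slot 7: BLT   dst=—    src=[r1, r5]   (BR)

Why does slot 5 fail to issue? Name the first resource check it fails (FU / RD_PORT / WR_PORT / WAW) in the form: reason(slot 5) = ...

reason(slot 5) = FU

  0. ALU→r4 ⇒ go  {2A/2Mu/1Ld/1B | 6r 1w}
  1. ALU→r6 ⇒ go  {1A/2Mu/1Ld/1B | 4r 0w}
  2. MEM ⇒ go  {1A/2Mu/0Ld/1B | 2r 0w}
  3. ALU→r4 ⇒ no(WR_PORT)  {1A/2Mu/0Ld/1B | 2r 0w}
  4. BR ⇒ go  {1A/2Mu/0Ld/0B | 0r 0w}
  5. MEM ⇒ no(FU)  {1A/2Mu/0Ld/0B | 0r 0w}
  6. ALU→r5 ⇒ no(RD_PORT)  {1A/2Mu/0Ld/0B | 0r 0w}
  7. BR ⇒ no(FU)  {1A/2Mu/0Ld/0B | 0r 0w}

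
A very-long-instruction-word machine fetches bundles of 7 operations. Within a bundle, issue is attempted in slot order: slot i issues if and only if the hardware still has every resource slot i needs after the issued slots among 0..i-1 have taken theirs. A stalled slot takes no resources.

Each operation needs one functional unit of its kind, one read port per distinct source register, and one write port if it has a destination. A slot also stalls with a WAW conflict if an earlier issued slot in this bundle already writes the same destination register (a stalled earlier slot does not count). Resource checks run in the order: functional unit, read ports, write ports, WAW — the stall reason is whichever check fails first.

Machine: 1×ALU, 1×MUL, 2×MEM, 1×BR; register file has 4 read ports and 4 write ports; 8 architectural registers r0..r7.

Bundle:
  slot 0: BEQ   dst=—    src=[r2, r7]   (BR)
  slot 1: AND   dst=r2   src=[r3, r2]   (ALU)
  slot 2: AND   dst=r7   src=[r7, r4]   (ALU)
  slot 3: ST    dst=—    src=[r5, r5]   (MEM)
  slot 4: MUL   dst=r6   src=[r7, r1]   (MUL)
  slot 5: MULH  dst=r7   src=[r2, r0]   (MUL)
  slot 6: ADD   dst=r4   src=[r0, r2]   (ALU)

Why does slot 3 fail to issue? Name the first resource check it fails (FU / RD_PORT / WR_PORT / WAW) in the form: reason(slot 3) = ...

[0] BR needs rd=2 wr=0: ok; after: ALU=1 MUL=1 MEM=2 BR=0, R=2, W=4
[1] ALU needs rd=2 wr=1: ok; after: ALU=0 MUL=1 MEM=2 BR=0, R=0, W=3
[2] ALU needs rd=2 wr=1: FU; after: ALU=0 MUL=1 MEM=2 BR=0, R=0, W=3
[3] MEM needs rd=1 wr=0: RD_PORT; after: ALU=0 MUL=1 MEM=2 BR=0, R=0, W=3
[4] MUL needs rd=2 wr=1: RD_PORT; after: ALU=0 MUL=1 MEM=2 BR=0, R=0, W=3
[5] MUL needs rd=2 wr=1: RD_PORT; after: ALU=0 MUL=1 MEM=2 BR=0, R=0, W=3
[6] ALU needs rd=2 wr=1: FU; after: ALU=0 MUL=1 MEM=2 BR=0, R=0, W=3

reason(slot 3) = RD_PORT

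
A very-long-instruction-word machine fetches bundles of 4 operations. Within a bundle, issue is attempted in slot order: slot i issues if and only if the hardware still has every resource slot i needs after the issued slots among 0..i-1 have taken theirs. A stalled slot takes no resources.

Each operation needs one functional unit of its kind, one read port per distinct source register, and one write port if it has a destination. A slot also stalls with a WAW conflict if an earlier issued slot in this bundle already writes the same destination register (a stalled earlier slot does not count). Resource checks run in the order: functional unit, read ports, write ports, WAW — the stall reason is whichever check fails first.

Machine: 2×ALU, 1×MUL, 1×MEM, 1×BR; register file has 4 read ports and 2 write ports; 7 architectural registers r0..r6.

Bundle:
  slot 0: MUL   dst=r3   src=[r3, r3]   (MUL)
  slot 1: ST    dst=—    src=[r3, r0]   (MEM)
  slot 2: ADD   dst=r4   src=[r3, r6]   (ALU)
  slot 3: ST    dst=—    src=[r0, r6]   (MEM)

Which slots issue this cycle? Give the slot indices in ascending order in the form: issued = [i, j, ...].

slot 0 (MUL): ISSUE — free A2,Mu0,Ld1,B1 rp3 wp1
slot 1 (MEM): ISSUE — free A2,Mu0,Ld0,B1 rp1 wp1
slot 2 (ALU): stall RD_PORT — free A2,Mu0,Ld0,B1 rp1 wp1
slot 3 (MEM): stall FU — free A2,Mu0,Ld0,B1 rp1 wp1

issued = [0, 1]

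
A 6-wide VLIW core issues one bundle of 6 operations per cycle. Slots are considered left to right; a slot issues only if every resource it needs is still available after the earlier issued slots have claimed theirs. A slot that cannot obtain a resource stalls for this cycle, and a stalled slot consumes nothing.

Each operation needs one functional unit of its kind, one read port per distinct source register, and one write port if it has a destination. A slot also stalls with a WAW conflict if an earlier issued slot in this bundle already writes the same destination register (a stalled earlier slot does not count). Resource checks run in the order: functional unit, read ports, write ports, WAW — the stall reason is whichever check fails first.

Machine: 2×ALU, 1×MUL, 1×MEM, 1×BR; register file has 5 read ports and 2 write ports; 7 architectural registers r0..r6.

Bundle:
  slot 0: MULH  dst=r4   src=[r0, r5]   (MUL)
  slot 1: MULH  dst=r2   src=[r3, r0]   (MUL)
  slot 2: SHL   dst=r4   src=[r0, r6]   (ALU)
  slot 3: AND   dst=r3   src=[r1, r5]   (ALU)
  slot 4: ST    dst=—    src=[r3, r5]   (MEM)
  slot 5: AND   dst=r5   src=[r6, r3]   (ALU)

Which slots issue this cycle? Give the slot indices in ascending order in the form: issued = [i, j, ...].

issued = [0, 3]

slot 0 (MUL): ISSUE — free A2,Mu0,Ld1,B1 rp3 wp1
slot 1 (MUL): stall FU — free A2,Mu0,Ld1,B1 rp3 wp1
slot 2 (ALU): stall WAW — free A2,Mu0,Ld1,B1 rp3 wp1
slot 3 (ALU): ISSUE — free A1,Mu0,Ld1,B1 rp1 wp0
slot 4 (MEM): stall RD_PORT — free A1,Mu0,Ld1,B1 rp1 wp0
slot 5 (ALU): stall RD_PORT — free A1,Mu0,Ld1,B1 rp1 wp0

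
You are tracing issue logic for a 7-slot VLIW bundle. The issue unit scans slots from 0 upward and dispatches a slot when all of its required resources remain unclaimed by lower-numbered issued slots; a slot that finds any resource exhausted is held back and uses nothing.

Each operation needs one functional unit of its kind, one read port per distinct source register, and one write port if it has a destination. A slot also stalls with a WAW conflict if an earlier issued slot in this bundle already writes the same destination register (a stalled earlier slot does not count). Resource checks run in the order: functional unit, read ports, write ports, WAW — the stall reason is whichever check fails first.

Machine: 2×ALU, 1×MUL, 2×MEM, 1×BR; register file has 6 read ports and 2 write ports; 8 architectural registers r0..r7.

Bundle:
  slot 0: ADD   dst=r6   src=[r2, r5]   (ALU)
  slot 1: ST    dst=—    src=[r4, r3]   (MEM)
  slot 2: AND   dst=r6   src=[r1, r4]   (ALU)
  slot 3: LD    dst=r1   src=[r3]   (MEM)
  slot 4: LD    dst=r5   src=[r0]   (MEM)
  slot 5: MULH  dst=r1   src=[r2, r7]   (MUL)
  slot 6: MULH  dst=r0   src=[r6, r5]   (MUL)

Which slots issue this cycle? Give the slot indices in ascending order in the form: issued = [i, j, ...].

  0. ALU→r6 ⇒ go  {1A/1Mu/2Ld/1B | 4r 1w}
  1. MEM ⇒ go  {1A/1Mu/1Ld/1B | 2r 1w}
  2. ALU→r6 ⇒ no(WAW)  {1A/1Mu/1Ld/1B | 2r 1w}
  3. MEM→r1 ⇒ go  {1A/1Mu/0Ld/1B | 1r 0w}
  4. MEM→r5 ⇒ no(FU)  {1A/1Mu/0Ld/1B | 1r 0w}
  5. MUL→r1 ⇒ no(RD_PORT)  {1A/1Mu/0Ld/1B | 1r 0w}
  6. MUL→r0 ⇒ no(RD_PORT)  {1A/1Mu/0Ld/1B | 1r 0w}

issued = [0, 1, 3]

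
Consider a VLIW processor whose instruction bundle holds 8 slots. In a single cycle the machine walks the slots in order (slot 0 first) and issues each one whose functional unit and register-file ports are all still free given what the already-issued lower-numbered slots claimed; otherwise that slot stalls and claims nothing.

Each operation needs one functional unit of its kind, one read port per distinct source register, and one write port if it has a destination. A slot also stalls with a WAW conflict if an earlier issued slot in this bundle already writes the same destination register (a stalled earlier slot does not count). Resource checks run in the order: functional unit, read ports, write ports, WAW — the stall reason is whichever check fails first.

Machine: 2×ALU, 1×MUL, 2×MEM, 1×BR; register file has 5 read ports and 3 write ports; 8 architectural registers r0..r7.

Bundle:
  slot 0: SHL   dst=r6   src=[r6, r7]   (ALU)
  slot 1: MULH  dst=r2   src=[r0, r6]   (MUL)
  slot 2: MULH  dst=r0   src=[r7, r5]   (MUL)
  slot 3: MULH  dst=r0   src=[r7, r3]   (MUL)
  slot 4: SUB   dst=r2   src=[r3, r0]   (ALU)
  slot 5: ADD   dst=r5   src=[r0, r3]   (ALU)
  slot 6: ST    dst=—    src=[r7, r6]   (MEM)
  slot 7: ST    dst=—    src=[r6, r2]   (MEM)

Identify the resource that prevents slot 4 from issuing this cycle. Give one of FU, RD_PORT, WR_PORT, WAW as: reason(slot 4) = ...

#0 ALU src=r6,r7 dispatched  <A:1 Mu:1 Ld:2 B:1 rd:3 wr:2>
#1 MUL src=r0,r6 dispatched  <A:1 Mu:0 Ld:2 B:1 rd:1 wr:1>
#2 MUL src=r7,r5 held:FU  <A:1 Mu:0 Ld:2 B:1 rd:1 wr:1>
#3 MUL src=r7,r3 held:FU  <A:1 Mu:0 Ld:2 B:1 rd:1 wr:1>
#4 ALU src=r3,r0 held:RD_PORT  <A:1 Mu:0 Ld:2 B:1 rd:1 wr:1>
#5 ALU src=r0,r3 held:RD_PORT  <A:1 Mu:0 Ld:2 B:1 rd:1 wr:1>
#6 MEM src=r7,r6 held:RD_PORT  <A:1 Mu:0 Ld:2 B:1 rd:1 wr:1>
#7 MEM src=r6,r2 held:RD_PORT  <A:1 Mu:0 Ld:2 B:1 rd:1 wr:1>

reason(slot 4) = RD_PORT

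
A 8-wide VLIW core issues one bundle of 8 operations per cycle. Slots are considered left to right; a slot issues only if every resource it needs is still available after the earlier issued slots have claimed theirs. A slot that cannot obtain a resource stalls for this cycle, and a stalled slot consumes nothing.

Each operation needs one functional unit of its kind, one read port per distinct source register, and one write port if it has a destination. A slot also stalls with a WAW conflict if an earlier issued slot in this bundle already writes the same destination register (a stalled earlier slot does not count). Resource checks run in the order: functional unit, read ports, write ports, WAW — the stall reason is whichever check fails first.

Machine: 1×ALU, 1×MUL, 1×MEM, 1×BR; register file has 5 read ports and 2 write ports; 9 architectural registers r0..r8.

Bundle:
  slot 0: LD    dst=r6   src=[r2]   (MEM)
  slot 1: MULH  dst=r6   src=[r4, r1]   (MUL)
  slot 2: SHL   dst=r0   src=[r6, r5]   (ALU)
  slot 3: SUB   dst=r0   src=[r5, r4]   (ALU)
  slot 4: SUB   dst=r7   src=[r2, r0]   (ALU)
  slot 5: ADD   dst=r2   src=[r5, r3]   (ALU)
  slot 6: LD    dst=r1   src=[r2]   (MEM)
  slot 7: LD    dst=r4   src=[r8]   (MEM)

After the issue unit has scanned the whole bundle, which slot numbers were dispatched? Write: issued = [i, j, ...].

issued = [0, 2]

(0) want 1×MEM +1rd +1wr — yes → AL1|MU1|ME0|BR1|rd4|wr1
(1) want 1×MUL +2rd +1wr — WAW → AL1|MU1|ME0|BR1|rd4|wr1
(2) want 1×ALU +2rd +1wr — yes → AL0|MU1|ME0|BR1|rd2|wr0
(3) want 1×ALU +2rd +1wr — FU → AL0|MU1|ME0|BR1|rd2|wr0
(4) want 1×ALU +2rd +1wr — FU → AL0|MU1|ME0|BR1|rd2|wr0
(5) want 1×ALU +2rd +1wr — FU → AL0|MU1|ME0|BR1|rd2|wr0
(6) want 1×MEM +1rd +1wr — FU → AL0|MU1|ME0|BR1|rd2|wr0
(7) want 1×MEM +1rd +1wr — FU → AL0|MU1|ME0|BR1|rd2|wr0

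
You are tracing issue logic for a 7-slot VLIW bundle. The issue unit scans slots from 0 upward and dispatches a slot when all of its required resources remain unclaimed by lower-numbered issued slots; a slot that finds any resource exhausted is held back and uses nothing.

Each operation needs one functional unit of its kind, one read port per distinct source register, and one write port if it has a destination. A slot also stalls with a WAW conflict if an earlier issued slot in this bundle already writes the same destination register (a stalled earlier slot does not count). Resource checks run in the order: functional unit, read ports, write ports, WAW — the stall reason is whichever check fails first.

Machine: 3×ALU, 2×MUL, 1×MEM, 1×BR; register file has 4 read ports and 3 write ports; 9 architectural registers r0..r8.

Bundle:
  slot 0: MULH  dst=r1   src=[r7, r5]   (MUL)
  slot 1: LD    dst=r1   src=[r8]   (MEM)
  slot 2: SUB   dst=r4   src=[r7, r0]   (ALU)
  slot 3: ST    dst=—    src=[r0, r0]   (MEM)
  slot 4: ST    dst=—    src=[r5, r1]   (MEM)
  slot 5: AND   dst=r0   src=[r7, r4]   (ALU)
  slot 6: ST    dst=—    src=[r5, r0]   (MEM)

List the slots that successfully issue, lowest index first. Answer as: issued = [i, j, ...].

issued = [0, 2]

  0. MUL→r1 ⇒ go  {3A/1Mu/1Ld/1B | 2r 2w}
  1. MEM→r1 ⇒ no(WAW)  {3A/1Mu/1Ld/1B | 2r 2w}
  2. ALU→r4 ⇒ go  {2A/1Mu/1Ld/1B | 0r 1w}
  3. MEM ⇒ no(RD_PORT)  {2A/1Mu/1Ld/1B | 0r 1w}
  4. MEM ⇒ no(RD_PORT)  {2A/1Mu/1Ld/1B | 0r 1w}
  5. ALU→r0 ⇒ no(RD_PORT)  {2A/1Mu/1Ld/1B | 0r 1w}
  6. MEM ⇒ no(RD_PORT)  {2A/1Mu/1Ld/1B | 0r 1w}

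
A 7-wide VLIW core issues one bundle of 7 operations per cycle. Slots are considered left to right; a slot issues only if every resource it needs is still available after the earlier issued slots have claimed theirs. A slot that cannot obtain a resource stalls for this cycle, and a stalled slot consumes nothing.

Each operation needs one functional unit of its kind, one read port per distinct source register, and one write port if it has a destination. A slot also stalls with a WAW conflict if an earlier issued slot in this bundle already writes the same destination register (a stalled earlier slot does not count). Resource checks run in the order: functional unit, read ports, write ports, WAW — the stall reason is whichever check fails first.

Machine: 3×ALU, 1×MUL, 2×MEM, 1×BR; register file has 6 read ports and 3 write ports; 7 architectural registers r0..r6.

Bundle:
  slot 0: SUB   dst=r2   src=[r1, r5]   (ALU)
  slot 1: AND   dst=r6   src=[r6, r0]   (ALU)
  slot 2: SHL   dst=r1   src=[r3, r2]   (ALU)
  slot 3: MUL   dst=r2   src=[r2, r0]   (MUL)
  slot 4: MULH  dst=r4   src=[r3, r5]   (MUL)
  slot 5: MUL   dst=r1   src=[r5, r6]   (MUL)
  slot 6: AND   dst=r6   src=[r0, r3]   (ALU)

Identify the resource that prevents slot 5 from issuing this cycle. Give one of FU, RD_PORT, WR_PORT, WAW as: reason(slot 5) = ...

slot 0 (ALU): ISSUE — free A2,Mu1,Ld2,B1 rp4 wp2
slot 1 (ALU): ISSUE — free A1,Mu1,Ld2,B1 rp2 wp1
slot 2 (ALU): ISSUE — free A0,Mu1,Ld2,B1 rp0 wp0
slot 3 (MUL): stall RD_PORT — free A0,Mu1,Ld2,B1 rp0 wp0
slot 4 (MUL): stall RD_PORT — free A0,Mu1,Ld2,B1 rp0 wp0
slot 5 (MUL): stall RD_PORT — free A0,Mu1,Ld2,B1 rp0 wp0
slot 6 (ALU): stall FU — free A0,Mu1,Ld2,B1 rp0 wp0

reason(slot 5) = RD_PORT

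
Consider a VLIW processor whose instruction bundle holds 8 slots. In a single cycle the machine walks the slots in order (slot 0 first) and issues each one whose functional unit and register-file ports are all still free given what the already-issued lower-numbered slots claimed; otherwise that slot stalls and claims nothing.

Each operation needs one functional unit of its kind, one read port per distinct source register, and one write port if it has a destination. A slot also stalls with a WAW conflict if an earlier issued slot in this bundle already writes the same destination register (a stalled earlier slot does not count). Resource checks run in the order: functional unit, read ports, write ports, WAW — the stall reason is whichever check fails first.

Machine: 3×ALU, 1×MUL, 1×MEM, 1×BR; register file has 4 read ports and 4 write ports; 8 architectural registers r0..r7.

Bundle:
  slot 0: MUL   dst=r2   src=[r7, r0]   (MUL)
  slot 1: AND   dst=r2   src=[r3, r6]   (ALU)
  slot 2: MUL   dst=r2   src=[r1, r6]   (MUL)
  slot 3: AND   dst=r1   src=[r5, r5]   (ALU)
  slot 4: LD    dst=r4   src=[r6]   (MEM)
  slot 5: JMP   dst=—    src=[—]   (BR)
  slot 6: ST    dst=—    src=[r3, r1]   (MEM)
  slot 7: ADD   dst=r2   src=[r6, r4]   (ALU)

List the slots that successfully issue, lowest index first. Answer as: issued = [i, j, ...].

slot 0 (MUL): ISSUE — free A3,Mu0,Ld1,B1 rp2 wp3
slot 1 (ALU): stall WAW — free A3,Mu0,Ld1,B1 rp2 wp3
slot 2 (MUL): stall FU — free A3,Mu0,Ld1,B1 rp2 wp3
slot 3 (ALU): ISSUE — free A2,Mu0,Ld1,B1 rp1 wp2
slot 4 (MEM): ISSUE — free A2,Mu0,Ld0,B1 rp0 wp1
slot 5 (BR): ISSUE — free A2,Mu0,Ld0,B0 rp0 wp1
slot 6 (MEM): stall FU — free A2,Mu0,Ld0,B0 rp0 wp1
slot 7 (ALU): stall RD_PORT — free A2,Mu0,Ld0,B0 rp0 wp1

issued = [0, 3, 4, 5]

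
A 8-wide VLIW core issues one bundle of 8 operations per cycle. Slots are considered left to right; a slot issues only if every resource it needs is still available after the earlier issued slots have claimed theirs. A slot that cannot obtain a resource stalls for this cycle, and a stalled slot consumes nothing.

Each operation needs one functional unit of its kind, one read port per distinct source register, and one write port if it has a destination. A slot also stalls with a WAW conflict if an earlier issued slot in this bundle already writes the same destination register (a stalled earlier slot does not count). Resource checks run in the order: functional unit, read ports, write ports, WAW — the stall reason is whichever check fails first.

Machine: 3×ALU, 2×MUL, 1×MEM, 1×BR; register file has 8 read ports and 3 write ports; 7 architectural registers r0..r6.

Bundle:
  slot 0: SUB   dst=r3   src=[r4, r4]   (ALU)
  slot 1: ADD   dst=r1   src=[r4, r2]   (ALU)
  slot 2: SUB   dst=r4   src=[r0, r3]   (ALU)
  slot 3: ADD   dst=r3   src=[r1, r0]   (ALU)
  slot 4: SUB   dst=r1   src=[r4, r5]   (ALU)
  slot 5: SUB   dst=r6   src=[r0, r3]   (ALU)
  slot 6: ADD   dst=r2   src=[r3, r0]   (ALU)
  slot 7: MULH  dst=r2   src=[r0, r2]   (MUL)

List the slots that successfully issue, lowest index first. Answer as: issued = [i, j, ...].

#0 ALU src=r4,r4 dispatched  <A:2 Mu:2 Ld:1 B:1 rd:7 wr:2>
#1 ALU src=r4,r2 dispatched  <A:1 Mu:2 Ld:1 B:1 rd:5 wr:1>
#2 ALU src=r0,r3 dispatched  <A:0 Mu:2 Ld:1 B:1 rd:3 wr:0>
#3 ALU src=r1,r0 held:FU  <A:0 Mu:2 Ld:1 B:1 rd:3 wr:0>
#4 ALU src=r4,r5 held:FU  <A:0 Mu:2 Ld:1 B:1 rd:3 wr:0>
#5 ALU src=r0,r3 held:FU  <A:0 Mu:2 Ld:1 B:1 rd:3 wr:0>
#6 ALU src=r3,r0 held:FU  <A:0 Mu:2 Ld:1 B:1 rd:3 wr:0>
#7 MUL src=r0,r2 held:WR_PORT  <A:0 Mu:2 Ld:1 B:1 rd:3 wr:0>

issued = [0, 1, 2]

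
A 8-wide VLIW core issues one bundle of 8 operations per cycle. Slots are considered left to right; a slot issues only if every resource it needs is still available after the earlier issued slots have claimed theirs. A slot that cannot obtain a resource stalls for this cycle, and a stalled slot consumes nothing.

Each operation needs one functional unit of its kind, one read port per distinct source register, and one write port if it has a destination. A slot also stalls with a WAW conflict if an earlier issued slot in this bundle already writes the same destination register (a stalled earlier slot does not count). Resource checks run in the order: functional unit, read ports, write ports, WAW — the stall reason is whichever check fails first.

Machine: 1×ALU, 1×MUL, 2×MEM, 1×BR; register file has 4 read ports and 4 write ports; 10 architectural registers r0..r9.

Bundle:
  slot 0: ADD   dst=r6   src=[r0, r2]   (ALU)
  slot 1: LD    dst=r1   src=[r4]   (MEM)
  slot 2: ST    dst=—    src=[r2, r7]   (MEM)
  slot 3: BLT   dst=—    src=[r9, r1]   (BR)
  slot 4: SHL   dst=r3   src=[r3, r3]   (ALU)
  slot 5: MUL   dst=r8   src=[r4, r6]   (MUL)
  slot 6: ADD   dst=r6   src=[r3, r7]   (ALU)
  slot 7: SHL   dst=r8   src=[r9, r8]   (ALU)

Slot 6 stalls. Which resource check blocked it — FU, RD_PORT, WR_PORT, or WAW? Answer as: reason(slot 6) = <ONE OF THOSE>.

(0) want 1×ALU +2rd +1wr — yes → AL0|MU1|ME2|BR1|rd2|wr3
(1) want 1×MEM +1rd +1wr — yes → AL0|MU1|ME1|BR1|rd1|wr2
(2) want 1×MEM +2rd +0wr — RD_PORT → AL0|MU1|ME1|BR1|rd1|wr2
(3) want 1×BR +2rd +0wr — RD_PORT → AL0|MU1|ME1|BR1|rd1|wr2
(4) want 1×ALU +1rd +1wr — FU → AL0|MU1|ME1|BR1|rd1|wr2
(5) want 1×MUL +2rd +1wr — RD_PORT → AL0|MU1|ME1|BR1|rd1|wr2
(6) want 1×ALU +2rd +1wr — FU → AL0|MU1|ME1|BR1|rd1|wr2
(7) want 1×ALU +2rd +1wr — FU → AL0|MU1|ME1|BR1|rd1|wr2

reason(slot 6) = FU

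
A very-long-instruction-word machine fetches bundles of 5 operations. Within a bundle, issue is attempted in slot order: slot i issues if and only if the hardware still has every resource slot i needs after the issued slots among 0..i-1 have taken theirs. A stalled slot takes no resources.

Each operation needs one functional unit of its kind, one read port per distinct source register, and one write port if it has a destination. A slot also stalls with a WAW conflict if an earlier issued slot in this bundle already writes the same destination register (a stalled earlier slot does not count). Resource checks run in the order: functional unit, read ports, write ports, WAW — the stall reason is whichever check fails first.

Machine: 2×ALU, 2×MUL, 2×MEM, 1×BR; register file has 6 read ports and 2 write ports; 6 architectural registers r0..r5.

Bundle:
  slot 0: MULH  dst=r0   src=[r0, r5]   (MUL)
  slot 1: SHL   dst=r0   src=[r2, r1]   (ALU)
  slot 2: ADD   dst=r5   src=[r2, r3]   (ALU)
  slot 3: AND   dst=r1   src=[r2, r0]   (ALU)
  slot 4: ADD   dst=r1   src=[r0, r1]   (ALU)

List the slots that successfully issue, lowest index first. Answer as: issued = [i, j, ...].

issued = [0, 2]

slot 0 (MUL): ISSUE — free A2,Mu1,Ld2,B1 rp4 wp1
slot 1 (ALU): stall WAW — free A2,Mu1,Ld2,B1 rp4 wp1
slot 2 (ALU): ISSUE — free A1,Mu1,Ld2,B1 rp2 wp0
slot 3 (ALU): stall WR_PORT — free A1,Mu1,Ld2,B1 rp2 wp0
slot 4 (ALU): stall WR_PORT — free A1,Mu1,Ld2,B1 rp2 wp0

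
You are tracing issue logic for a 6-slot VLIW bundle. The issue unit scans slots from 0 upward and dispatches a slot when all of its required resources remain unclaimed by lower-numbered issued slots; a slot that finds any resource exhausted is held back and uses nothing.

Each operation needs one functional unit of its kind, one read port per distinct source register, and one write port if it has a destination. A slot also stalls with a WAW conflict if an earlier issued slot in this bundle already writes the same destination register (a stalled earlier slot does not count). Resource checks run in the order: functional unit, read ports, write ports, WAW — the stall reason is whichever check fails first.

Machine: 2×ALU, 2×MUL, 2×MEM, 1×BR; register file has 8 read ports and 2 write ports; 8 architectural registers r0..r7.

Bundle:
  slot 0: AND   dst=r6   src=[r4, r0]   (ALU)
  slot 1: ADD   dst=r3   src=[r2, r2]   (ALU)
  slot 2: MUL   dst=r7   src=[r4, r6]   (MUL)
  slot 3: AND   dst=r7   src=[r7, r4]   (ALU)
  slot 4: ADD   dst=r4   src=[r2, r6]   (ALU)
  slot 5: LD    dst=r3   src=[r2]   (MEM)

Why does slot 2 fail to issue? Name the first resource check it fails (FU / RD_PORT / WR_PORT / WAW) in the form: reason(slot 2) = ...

  0. ALU→r6 ⇒ go  {1A/2Mu/2Ld/1B | 6r 1w}
  1. ALU→r3 ⇒ go  {0A/2Mu/2Ld/1B | 5r 0w}
  2. MUL→r7 ⇒ no(WR_PORT)  {0A/2Mu/2Ld/1B | 5r 0w}
  3. ALU→r7 ⇒ no(FU)  {0A/2Mu/2Ld/1B | 5r 0w}
  4. ALU→r4 ⇒ no(FU)  {0A/2Mu/2Ld/1B | 5r 0w}
  5. MEM→r3 ⇒ no(WR_PORT)  {0A/2Mu/2Ld/1B | 5r 0w}

reason(slot 2) = WR_PORT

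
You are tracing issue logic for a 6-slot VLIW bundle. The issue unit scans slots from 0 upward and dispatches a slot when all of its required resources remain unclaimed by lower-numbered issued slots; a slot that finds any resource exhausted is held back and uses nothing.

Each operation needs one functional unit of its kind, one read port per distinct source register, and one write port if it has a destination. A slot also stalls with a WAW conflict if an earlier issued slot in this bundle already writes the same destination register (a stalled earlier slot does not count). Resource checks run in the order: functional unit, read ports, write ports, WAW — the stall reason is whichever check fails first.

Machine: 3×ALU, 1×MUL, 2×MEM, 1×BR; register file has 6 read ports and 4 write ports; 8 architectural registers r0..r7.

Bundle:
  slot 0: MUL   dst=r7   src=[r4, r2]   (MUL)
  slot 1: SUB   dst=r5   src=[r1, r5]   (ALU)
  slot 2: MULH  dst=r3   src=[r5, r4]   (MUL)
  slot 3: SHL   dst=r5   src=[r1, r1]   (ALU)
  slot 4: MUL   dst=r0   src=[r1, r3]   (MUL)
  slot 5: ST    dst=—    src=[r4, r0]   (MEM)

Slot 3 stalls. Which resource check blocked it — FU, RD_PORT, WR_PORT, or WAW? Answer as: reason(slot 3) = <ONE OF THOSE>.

slot 0 (MUL): ISSUE — free A3,Mu0,Ld2,B1 rp4 wp3
slot 1 (ALU): ISSUE — free A2,Mu0,Ld2,B1 rp2 wp2
slot 2 (MUL): stall FU — free A2,Mu0,Ld2,B1 rp2 wp2
slot 3 (ALU): stall WAW — free A2,Mu0,Ld2,B1 rp2 wp2
slot 4 (MUL): stall FU — free A2,Mu0,Ld2,B1 rp2 wp2
slot 5 (MEM): ISSUE — free A2,Mu0,Ld1,B1 rp0 wp2

reason(slot 3) = WAW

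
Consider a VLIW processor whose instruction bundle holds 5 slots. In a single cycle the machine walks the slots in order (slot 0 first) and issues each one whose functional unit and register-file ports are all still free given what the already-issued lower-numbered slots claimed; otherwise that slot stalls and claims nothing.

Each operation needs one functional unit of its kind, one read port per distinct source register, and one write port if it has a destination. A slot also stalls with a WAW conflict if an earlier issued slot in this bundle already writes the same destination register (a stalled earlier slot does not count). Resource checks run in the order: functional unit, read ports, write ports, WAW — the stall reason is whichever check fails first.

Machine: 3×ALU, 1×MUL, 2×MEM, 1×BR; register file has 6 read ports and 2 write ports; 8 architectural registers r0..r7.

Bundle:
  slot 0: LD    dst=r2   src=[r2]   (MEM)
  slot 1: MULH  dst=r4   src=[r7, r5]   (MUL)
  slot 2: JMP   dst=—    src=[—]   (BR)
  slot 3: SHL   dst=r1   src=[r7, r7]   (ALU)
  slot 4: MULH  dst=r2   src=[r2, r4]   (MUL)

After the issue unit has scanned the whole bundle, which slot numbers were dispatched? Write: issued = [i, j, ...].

issued = [0, 1, 2]

slot 0 (MEM): ISSUE — free A3,Mu1,Ld1,B1 rp5 wp1
slot 1 (MUL): ISSUE — free A3,Mu0,Ld1,B1 rp3 wp0
slot 2 (BR): ISSUE — free A3,Mu0,Ld1,B0 rp3 wp0
slot 3 (ALU): stall WR_PORT — free A3,Mu0,Ld1,B0 rp3 wp0
slot 4 (MUL): stall FU — free A3,Mu0,Ld1,B0 rp3 wp0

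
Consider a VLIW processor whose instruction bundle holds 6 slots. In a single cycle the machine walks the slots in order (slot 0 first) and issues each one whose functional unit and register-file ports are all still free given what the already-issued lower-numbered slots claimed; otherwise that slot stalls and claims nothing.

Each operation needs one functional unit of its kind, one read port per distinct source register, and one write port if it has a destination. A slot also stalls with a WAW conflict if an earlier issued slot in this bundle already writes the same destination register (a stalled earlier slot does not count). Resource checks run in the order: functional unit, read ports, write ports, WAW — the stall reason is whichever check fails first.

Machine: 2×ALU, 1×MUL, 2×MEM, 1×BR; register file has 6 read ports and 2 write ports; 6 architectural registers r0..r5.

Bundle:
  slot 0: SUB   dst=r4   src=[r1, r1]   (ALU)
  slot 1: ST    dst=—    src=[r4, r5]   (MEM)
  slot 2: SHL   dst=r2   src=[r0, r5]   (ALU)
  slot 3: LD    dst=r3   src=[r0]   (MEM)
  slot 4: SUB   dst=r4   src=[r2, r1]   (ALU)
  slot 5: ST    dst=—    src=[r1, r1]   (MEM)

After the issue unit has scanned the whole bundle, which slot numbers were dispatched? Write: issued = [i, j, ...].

(0) want 1×ALU +1rd +1wr — yes → AL1|MU1|ME2|BR1|rd5|wr1
(1) want 1×MEM +2rd +0wr — yes → AL1|MU1|ME1|BR1|rd3|wr1
(2) want 1×ALU +2rd +1wr — yes → AL0|MU1|ME1|BR1|rd1|wr0
(3) want 1×MEM +1rd +1wr — WR_PORT → AL0|MU1|ME1|BR1|rd1|wr0
(4) want 1×ALU +2rd +1wr — FU → AL0|MU1|ME1|BR1|rd1|wr0
(5) want 1×MEM +1rd +0wr — yes → AL0|MU1|ME0|BR1|rd0|wr0

issued = [0, 1, 2, 5]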